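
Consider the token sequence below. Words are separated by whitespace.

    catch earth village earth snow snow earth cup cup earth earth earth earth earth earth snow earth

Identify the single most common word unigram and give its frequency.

"earth", 10 times

Unigram frequencies (highest first):
  earth: 10
  snow: 3
  cup: 2
  catch: 1
  village: 1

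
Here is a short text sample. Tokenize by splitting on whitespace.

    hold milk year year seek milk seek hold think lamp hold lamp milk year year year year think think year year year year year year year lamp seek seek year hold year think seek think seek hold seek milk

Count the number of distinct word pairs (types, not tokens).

24

39 tokens → 38 bigram windows in total.
Repeated bigrams (each contributes count−1 duplicates):
  year year: 10
  milk year: 2
  seek hold: 2
  seek milk: 2
  think seek: 2
  year think: 2
14 duplicate windows → 38 − 14 = 24 distinct.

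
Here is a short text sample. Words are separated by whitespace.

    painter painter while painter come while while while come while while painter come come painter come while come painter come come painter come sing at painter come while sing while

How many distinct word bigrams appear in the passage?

30 tokens → 29 bigram windows in total.
Repeated bigrams (each contributes count−1 duplicates):
  painter come: 6
  come while: 4
  come painter: 3
  while while: 3
  come come: 2
  while come: 2
  while painter: 2
15 duplicate windows → 29 − 15 = 14 distinct.

14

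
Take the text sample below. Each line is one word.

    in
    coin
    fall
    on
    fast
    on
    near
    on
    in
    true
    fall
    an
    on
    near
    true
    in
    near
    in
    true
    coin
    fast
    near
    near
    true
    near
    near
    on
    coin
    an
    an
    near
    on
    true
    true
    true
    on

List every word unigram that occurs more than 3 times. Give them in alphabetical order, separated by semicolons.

Unigram counts meeting the condition (more than 3 times):
  in: 4
  near: 8
  on: 7
  true: 7

in; near; on; true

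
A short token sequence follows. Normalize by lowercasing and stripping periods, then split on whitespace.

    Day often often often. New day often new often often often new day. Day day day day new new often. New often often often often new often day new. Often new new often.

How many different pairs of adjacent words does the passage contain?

9

33 tokens → 32 bigram windows in total.
Repeated bigrams (each contributes count−1 duplicates):
  often often: 7
  new often: 6
  often new: 6
  day day: 4
  day new: 2
  day often: 2
  new day: 2
  new new: 2
23 duplicate windows → 32 − 23 = 9 distinct.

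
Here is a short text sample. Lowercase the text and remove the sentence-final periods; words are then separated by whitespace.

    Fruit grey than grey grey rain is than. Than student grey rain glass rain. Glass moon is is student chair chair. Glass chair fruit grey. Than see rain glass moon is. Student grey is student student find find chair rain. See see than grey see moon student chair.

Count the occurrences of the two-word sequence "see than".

Scanning the 47 overlapping bigram windows for "see than":
  position 42–43: see than

1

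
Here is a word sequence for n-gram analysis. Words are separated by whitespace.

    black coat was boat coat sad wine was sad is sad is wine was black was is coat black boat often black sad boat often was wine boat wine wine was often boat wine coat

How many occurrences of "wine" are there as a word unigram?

6

Scanning the 35 tokens for "wine":
  position 7: wine
  position 13: wine
  position 27: wine
  position 29: wine
  position 30: wine
  position 34: wine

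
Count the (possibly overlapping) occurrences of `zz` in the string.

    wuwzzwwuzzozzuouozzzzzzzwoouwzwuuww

9

Sliding a length-2 window over the 35 characters (34 positions):
  position 4–5: zz
  position 9–10: zz
  position 12–13: zz
  position 18–19: zz
  position 19–20: zz
  position 20–21: zz
  position 21–22: zz
  position 22–23: zz
  position 23–24: zz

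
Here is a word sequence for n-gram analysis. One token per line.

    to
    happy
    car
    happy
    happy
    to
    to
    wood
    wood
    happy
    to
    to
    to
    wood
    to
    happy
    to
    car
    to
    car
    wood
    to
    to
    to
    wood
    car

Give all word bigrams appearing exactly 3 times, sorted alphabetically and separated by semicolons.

Bigram counts meeting the condition (exactly 3 times):
  happy to: 3
  to wood: 3

happy to; to wood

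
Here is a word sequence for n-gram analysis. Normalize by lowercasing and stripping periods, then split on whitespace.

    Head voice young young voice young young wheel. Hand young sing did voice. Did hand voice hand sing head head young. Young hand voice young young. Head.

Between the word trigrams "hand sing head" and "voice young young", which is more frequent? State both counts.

"hand sing head": 1 occurrence
"voice young young": 3 occurrences

"voice young young" (3 vs 1)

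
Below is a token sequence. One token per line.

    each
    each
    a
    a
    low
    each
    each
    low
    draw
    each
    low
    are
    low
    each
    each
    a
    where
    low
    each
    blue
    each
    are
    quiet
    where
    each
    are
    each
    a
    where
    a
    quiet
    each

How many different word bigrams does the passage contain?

22

32 tokens → 31 bigram windows in total.
Repeated bigrams (each contributes count−1 duplicates):
  each a: 3
  each each: 3
  low each: 3
  a where: 2
  each are: 2
  each low: 2
9 duplicate windows → 31 − 9 = 22 distinct.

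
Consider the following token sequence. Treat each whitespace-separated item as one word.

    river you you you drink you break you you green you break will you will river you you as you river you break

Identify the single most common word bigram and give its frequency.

Bigram frequencies (highest first):
  you you: 4
  river you: 3
  you break: 3
  you drink: 1
  drink you: 1
  break you: 1
  … (9 more, each ≤ 1)

"you you", 4 times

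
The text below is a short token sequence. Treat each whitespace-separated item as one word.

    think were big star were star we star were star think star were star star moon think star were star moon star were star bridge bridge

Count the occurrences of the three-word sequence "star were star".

Scanning the 24 overlapping trigram windows for "star were star":
  position 4–6: star were star
  position 8–10: star were star
  position 12–14: star were star
  position 18–20: star were star
  position 22–24: star were star

5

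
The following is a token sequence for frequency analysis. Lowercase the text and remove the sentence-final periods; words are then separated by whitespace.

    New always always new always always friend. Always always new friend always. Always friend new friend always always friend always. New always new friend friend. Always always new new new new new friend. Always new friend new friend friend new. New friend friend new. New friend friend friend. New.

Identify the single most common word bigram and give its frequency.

Bigram frequencies (highest first):
  new friend: 8
  always always: 6
  always new: 6
  friend always: 6
  new new: 6
  friend new: 5
  … (3 more, each ≤ 5)

"new friend", 8 times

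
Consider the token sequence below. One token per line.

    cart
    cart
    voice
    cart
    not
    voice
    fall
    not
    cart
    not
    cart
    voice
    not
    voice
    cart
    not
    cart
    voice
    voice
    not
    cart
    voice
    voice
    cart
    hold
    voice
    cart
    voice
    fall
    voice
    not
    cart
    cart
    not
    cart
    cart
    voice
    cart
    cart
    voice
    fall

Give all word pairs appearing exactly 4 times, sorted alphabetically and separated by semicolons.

cart cart; cart not

Bigram counts meeting the condition (exactly 4 times):
  cart cart: 4
  cart not: 4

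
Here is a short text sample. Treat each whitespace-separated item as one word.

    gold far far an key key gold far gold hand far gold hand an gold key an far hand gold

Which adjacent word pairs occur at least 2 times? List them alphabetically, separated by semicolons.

far gold; gold far; gold hand

Bigram counts meeting the condition (at least 2 times):
  far gold: 2
  gold far: 2
  gold hand: 2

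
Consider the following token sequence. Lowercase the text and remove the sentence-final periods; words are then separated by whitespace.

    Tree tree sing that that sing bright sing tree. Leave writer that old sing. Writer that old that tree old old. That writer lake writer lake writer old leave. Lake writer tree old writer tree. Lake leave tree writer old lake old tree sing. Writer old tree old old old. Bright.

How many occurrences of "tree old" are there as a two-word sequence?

Scanning the 50 overlapping bigram windows for "tree old":
  position 19–20: tree old
  position 32–33: tree old
  position 47–48: tree old

3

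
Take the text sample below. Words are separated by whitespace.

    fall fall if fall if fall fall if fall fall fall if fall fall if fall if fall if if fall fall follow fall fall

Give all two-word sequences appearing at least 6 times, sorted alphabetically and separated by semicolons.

fall fall; fall if; if fall

Bigram counts meeting the condition (at least 6 times):
  fall fall: 7
  fall if: 7
  if fall: 7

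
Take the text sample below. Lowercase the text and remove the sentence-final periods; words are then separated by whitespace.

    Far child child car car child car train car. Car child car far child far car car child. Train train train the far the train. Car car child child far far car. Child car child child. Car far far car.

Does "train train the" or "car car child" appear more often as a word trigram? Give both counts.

"car car child" (4 vs 1)

"train train the": 1 occurrence
"car car child": 4 occurrences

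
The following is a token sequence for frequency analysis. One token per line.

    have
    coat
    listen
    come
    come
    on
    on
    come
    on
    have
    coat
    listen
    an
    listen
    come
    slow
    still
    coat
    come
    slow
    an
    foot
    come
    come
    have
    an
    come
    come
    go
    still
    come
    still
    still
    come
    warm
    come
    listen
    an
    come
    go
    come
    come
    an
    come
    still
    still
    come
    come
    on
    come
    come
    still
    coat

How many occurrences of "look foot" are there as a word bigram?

Scanning the 52 overlapping bigram windows for "look foot":
  (none found)

0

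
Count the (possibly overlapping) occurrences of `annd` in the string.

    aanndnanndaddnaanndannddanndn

5

Sliding a length-4 window over the 29 characters (26 positions):
  position 2–5: annd
  position 7–10: annd
  position 16–19: annd
  position 20–23: annd
  position 25–28: annd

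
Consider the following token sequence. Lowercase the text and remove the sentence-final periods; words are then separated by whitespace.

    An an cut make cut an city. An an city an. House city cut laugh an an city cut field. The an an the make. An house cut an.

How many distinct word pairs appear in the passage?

29 tokens → 28 bigram windows in total.
Repeated bigrams (each contributes count−1 duplicates):
  an an: 4
  an city: 3
  an house: 2
  city an: 2
  city cut: 2
  cut an: 2
9 duplicate windows → 28 − 9 = 19 distinct.

19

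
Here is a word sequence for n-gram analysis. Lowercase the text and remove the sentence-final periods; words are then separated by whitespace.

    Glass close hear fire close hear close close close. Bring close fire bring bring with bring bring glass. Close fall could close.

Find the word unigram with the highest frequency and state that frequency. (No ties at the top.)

Unigram frequencies (highest first):
  close: 8
  bring: 5
  glass: 2
  hear: 2
  fire: 2
  with: 1
  … (2 more, each ≤ 1)

"close", 8 times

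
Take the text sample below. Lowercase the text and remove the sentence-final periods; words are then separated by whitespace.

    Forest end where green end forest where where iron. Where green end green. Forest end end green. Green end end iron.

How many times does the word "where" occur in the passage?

Scanning the 21 tokens for "where":
  position 3: where
  position 7: where
  position 8: where
  position 10: where

4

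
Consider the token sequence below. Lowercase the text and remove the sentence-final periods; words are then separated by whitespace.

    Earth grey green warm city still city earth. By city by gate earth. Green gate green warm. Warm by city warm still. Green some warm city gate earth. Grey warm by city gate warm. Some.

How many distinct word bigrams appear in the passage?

26

35 tokens → 34 bigram windows in total.
Repeated bigrams (each contributes count−1 duplicates):
  by city: 3
  city gate: 2
  earth grey: 2
  gate earth: 2
  green warm: 2
  warm by: 2
  warm city: 2
8 duplicate windows → 34 − 8 = 26 distinct.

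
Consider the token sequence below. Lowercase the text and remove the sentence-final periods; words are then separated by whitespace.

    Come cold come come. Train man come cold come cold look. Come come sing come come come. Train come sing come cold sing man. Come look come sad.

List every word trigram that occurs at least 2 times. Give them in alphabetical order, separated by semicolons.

Trigram counts meeting the condition (at least 2 times):
  come cold come: 2
  come come train: 2
  come sing come: 2

come cold come; come come train; come sing come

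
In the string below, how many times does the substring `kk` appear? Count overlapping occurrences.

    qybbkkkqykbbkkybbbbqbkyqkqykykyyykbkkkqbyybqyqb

5

Sliding a length-2 window over the 47 characters (46 positions):
  position 5–6: kk
  position 6–7: kk
  position 13–14: kk
  position 36–37: kk
  position 37–38: kk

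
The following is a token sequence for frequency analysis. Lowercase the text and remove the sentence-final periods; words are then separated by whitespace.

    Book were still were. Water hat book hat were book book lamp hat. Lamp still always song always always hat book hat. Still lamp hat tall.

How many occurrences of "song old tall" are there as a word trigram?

Scanning the 24 overlapping trigram windows for "song old tall":
  (none found)

0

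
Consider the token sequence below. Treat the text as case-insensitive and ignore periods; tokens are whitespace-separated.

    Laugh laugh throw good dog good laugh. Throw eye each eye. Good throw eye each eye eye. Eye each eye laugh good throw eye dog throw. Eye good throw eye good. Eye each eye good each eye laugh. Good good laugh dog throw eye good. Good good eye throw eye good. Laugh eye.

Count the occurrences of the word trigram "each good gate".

Scanning the 51 overlapping trigram windows for "each good gate":
  (none found)

0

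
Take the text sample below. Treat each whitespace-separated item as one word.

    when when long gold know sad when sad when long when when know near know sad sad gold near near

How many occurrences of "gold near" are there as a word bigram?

Scanning the 19 overlapping bigram windows for "gold near":
  position 18–19: gold near

1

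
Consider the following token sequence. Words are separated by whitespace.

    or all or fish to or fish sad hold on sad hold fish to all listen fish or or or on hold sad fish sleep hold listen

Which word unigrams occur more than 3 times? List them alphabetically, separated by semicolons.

fish; hold; or

Unigram counts meeting the condition (more than 3 times):
  fish: 5
  hold: 4
  or: 6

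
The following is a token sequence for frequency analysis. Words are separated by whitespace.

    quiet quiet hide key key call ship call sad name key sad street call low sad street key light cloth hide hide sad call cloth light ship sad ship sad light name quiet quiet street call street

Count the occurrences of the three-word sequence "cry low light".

Scanning the 35 overlapping trigram windows for "cry low light":
  (none found)

0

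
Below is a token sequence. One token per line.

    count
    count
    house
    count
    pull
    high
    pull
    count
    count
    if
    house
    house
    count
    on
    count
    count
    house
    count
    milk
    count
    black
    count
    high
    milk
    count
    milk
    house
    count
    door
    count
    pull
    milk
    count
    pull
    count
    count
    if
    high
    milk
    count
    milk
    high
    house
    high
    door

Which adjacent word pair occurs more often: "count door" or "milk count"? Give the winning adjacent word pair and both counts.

"milk count" (4 vs 1)

"count door": 1 occurrence
"milk count": 4 occurrences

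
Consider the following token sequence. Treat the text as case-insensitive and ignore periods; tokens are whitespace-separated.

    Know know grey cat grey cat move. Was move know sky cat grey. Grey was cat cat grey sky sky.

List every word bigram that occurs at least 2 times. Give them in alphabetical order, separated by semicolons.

Bigram counts meeting the condition (at least 2 times):
  cat grey: 3
  grey cat: 2

cat grey; grey cat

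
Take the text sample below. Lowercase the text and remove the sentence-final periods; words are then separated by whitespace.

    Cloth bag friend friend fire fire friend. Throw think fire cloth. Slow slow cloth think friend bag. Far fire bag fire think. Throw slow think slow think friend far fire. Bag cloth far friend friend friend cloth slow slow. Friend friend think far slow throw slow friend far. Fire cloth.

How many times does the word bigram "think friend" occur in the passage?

2

Scanning the 49 overlapping bigram windows for "think friend":
  position 15–16: think friend
  position 27–28: think friend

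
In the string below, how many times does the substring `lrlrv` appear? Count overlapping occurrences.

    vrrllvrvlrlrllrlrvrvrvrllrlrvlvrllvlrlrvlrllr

3

Sliding a length-5 window over the 45 characters (41 positions):
  position 14–18: lrlrv
  position 25–29: lrlrv
  position 36–40: lrlrv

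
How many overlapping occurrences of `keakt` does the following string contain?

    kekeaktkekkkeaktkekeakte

3

Sliding a length-5 window over the 24 characters (20 positions):
  position 3–7: keakt
  position 12–16: keakt
  position 19–23: keakt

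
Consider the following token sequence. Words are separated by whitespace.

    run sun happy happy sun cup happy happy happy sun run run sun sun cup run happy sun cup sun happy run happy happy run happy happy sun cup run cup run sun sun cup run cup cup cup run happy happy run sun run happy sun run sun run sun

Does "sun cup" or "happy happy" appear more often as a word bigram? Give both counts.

"happy happy" (6 vs 5)

"sun cup": 5 occurrences
"happy happy": 6 occurrences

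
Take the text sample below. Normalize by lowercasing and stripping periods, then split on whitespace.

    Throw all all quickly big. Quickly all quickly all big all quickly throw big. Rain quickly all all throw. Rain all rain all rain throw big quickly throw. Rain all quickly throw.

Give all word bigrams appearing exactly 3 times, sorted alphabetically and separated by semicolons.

quickly all; quickly throw; rain all

Bigram counts meeting the condition (exactly 3 times):
  quickly all: 3
  quickly throw: 3
  rain all: 3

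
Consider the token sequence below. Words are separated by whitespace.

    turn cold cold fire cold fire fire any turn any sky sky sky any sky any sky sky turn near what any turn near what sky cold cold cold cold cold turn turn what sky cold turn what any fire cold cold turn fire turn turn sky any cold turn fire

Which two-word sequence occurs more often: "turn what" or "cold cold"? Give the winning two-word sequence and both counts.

"cold cold" (6 vs 2)

"turn what": 2 occurrences
"cold cold": 6 occurrences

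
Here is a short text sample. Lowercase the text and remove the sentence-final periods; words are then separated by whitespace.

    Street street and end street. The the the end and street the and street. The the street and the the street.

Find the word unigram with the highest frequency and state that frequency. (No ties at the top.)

Unigram frequencies (highest first):
  the: 8
  street: 7
  and: 4
  end: 2

"the", 8 times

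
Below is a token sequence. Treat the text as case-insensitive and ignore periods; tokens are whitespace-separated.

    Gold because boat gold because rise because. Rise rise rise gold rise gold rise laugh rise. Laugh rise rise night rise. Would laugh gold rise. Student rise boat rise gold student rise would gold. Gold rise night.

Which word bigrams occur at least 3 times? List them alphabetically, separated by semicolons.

Bigram counts meeting the condition (at least 3 times):
  gold rise: 4
  rise gold: 3
  rise rise: 3

gold rise; rise gold; rise rise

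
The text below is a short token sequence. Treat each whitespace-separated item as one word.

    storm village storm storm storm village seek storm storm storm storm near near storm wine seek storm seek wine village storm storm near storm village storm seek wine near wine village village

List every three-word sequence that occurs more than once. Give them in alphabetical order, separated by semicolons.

Trigram counts meeting the condition (more than once):
  storm seek wine: 2
  storm storm near: 2
  storm storm storm: 3
  storm village storm: 2
  village storm storm: 2

storm seek wine; storm storm near; storm storm storm; storm village storm; village storm storm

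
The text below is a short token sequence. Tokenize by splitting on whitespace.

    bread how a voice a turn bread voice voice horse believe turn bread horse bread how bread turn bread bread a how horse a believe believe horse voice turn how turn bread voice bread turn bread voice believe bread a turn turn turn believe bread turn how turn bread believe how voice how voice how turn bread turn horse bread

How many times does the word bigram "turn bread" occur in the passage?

7

Scanning the 59 overlapping bigram windows for "turn bread":
  position 6–7: turn bread
  position 12–13: turn bread
  position 18–19: turn bread
  position 31–32: turn bread
  position 35–36: turn bread
  position 48–49: turn bread
  position 56–57: turn bread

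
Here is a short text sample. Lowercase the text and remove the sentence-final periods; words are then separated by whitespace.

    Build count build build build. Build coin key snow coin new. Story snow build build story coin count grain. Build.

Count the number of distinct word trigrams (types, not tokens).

17

20 tokens → 18 trigram windows in total.
Repeated trigrams (each contributes count−1 duplicates):
  build build build: 2
1 duplicate windows → 18 − 1 = 17 distinct.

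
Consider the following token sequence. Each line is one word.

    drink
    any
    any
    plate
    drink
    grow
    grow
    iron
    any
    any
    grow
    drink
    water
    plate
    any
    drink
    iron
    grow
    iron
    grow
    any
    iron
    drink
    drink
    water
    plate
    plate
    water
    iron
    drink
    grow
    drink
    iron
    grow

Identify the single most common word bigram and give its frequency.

Bigram frequencies (highest first):
  iron grow: 3
  any any: 2
  drink grow: 2
  grow iron: 2
  grow drink: 2
  drink water: 2
  … (17 more, each ≤ 2)

"iron grow", 3 times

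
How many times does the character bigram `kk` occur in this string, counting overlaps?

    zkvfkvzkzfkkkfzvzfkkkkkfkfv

Sliding a length-2 window over the 27 characters (26 positions):
  position 11–12: kk
  position 12–13: kk
  position 19–20: kk
  position 20–21: kk
  position 21–22: kk
  position 22–23: kk

6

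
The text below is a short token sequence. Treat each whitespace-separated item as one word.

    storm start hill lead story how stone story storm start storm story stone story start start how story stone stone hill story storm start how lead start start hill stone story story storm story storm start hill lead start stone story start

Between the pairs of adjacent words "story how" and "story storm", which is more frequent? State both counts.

"story how": 1 occurrence
"story storm": 4 occurrences

"story storm" (4 vs 1)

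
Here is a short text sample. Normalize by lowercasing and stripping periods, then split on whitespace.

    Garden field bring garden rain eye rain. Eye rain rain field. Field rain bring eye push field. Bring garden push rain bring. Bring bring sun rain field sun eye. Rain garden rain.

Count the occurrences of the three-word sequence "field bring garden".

2

Scanning the 30 overlapping trigram windows for "field bring garden":
  position 2–4: field bring garden
  position 17–19: field bring garden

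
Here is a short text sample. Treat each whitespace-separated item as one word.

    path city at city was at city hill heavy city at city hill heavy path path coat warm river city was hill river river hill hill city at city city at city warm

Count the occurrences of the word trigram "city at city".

Scanning the 31 overlapping trigram windows for "city at city":
  position 2–4: city at city
  position 10–12: city at city
  position 27–29: city at city
  position 30–32: city at city

4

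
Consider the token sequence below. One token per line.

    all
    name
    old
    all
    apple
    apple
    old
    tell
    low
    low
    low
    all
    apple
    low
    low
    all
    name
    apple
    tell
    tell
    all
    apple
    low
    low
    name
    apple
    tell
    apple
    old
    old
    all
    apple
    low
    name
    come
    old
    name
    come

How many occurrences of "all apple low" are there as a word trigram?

3

Scanning the 36 overlapping trigram windows for "all apple low":
  position 12–14: all apple low
  position 21–23: all apple low
  position 31–33: all apple low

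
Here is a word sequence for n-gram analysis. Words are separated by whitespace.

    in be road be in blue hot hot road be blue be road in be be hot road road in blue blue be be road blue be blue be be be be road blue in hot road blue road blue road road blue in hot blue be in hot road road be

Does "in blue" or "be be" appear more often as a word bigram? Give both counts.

"be be" (5 vs 2)

"in blue": 2 occurrences
"be be": 5 occurrences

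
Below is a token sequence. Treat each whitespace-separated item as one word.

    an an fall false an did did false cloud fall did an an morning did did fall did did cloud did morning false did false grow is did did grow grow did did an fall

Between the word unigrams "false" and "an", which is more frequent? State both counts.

"an" (6 vs 4)

"false": 4 occurrences
"an": 6 occurrences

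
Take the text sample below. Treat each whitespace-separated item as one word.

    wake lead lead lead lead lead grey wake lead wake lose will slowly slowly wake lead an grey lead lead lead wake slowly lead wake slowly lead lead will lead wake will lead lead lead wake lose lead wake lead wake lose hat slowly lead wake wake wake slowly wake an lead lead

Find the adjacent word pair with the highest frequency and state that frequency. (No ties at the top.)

"lead lead", 10 times

Bigram frequencies (highest first):
  lead lead: 10
  lead wake: 8
  wake lead: 4
  wake lose: 3
  wake slowly: 3
  slowly lead: 3
  … (18 more, each ≤ 2)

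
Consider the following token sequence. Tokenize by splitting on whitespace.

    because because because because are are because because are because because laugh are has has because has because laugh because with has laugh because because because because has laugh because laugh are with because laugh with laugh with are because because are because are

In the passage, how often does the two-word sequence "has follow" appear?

0

Scanning the 43 overlapping bigram windows for "has follow":
  (none found)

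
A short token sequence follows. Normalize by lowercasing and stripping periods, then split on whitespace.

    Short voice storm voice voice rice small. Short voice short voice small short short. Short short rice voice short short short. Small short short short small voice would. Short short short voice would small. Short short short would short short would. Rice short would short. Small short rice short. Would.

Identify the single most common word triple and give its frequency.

Trigram frequencies (highest first):
  short short short: 6
  small short short: 3
  short short small: 2
  short small short: 2
  would short short: 2
  short short would: 2
  … (29 more, each ≤ 2)

"short short short", 6 times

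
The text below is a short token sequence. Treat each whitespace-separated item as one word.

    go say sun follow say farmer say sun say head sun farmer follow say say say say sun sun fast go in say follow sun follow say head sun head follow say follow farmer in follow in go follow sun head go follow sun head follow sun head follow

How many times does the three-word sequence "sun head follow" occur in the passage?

3

Scanning the 47 overlapping trigram windows for "sun head follow":
  position 29–31: sun head follow
  position 44–46: sun head follow
  position 47–49: sun head follow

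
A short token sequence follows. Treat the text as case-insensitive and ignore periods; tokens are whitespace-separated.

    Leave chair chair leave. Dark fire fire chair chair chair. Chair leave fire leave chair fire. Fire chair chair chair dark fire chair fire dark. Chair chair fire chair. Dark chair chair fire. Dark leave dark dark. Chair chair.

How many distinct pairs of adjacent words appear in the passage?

15

39 tokens → 38 bigram windows in total.
Repeated bigrams (each contributes count−1 duplicates):
  chair chair: 9
  chair fire: 4
  fire chair: 4
  dark chair: 3
  chair dark: 2
  chair leave: 2
  dark fire: 2
  fire dark: 2
  … (3 more repeated)
23 duplicate windows → 38 − 23 = 15 distinct.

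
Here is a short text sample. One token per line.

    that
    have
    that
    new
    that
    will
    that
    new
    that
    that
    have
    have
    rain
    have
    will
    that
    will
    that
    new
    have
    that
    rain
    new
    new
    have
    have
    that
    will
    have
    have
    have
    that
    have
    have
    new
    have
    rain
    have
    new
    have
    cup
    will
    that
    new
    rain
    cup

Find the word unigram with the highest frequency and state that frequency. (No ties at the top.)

Unigram frequencies (highest first):
  have: 15
  that: 12
  new: 8
  will: 5
  rain: 4
  cup: 2

"have", 15 times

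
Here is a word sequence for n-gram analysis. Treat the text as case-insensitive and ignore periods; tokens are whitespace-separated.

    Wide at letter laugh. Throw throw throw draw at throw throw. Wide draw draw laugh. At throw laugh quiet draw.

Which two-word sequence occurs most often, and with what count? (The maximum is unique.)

"throw throw", 3 times

Bigram frequencies (highest first):
  throw throw: 3
  at throw: 2
  wide at: 1
  at letter: 1
  letter laugh: 1
  laugh throw: 1
  … (10 more, each ≤ 1)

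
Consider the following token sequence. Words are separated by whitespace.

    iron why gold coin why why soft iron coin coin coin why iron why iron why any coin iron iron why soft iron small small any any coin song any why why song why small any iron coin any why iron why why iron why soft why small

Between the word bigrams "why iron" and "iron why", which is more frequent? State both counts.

"why iron": 4 occurrences
"iron why": 6 occurrences

"iron why" (6 vs 4)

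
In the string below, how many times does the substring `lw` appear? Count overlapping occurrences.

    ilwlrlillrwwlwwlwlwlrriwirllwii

5

Sliding a length-2 window over the 31 characters (30 positions):
  position 2–3: lw
  position 13–14: lw
  position 16–17: lw
  position 18–19: lw
  position 28–29: lw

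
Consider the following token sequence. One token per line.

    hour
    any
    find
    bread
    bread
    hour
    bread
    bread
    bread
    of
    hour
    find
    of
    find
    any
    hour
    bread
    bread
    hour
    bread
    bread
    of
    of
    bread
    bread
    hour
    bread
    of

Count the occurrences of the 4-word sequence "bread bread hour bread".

Scanning the 25 overlapping 4-gram windows for "bread bread hour bread":
  position 4–7: bread bread hour bread
  position 17–20: bread bread hour bread
  position 24–27: bread bread hour bread

3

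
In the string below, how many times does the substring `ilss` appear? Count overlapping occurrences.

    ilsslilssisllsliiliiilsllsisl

Sliding a length-4 window over the 29 characters (26 positions):
  position 1–4: ilss
  position 6–9: ilss

2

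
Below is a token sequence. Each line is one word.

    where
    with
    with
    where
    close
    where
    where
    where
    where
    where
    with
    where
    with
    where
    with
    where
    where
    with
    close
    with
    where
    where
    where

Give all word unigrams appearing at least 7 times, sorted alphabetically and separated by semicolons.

where; with

Unigram counts meeting the condition (at least 7 times):
  where: 14
  with: 7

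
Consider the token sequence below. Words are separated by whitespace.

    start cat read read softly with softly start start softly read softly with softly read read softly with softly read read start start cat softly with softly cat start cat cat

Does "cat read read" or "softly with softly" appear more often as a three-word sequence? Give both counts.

"cat read read": 1 occurrence
"softly with softly": 4 occurrences

"softly with softly" (4 vs 1)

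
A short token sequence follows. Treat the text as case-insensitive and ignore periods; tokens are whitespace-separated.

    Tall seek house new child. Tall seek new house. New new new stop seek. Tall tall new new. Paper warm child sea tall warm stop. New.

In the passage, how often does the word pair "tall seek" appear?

2

Scanning the 25 overlapping bigram windows for "tall seek":
  position 1–2: tall seek
  position 6–7: tall seek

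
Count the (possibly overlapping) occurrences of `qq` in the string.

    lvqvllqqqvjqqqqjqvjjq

Sliding a length-2 window over the 21 characters (20 positions):
  position 7–8: qq
  position 8–9: qq
  position 12–13: qq
  position 13–14: qq
  position 14–15: qq

5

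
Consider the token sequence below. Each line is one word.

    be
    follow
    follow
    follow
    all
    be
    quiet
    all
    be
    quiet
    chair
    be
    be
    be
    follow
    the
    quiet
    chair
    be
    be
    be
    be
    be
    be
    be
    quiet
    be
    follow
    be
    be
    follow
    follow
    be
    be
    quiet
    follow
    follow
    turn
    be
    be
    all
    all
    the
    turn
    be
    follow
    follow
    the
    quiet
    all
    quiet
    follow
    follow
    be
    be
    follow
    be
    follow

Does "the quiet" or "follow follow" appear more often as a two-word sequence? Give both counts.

"the quiet": 2 occurrences
"follow follow": 6 occurrences

"follow follow" (6 vs 2)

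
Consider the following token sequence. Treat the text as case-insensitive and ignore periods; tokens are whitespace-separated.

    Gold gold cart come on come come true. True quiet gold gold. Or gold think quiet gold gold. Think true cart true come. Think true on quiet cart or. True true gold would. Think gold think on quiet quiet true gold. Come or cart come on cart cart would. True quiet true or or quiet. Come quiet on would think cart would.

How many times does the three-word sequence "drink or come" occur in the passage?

0

Scanning the 60 overlapping trigram windows for "drink or come":
  (none found)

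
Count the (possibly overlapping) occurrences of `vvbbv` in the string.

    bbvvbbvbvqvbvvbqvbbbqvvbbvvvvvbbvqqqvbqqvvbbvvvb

Sliding a length-5 window over the 48 characters (44 positions):
  position 3–7: vvbbv
  position 22–26: vvbbv
  position 29–33: vvbbv
  position 41–45: vvbbv

4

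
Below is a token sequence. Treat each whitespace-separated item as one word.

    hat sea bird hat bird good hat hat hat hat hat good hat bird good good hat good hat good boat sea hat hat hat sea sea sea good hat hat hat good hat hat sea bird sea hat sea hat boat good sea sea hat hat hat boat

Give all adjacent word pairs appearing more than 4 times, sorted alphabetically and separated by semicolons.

Bigram counts meeting the condition (more than 4 times):
  good hat: 6
  hat hat: 11

good hat; hat hat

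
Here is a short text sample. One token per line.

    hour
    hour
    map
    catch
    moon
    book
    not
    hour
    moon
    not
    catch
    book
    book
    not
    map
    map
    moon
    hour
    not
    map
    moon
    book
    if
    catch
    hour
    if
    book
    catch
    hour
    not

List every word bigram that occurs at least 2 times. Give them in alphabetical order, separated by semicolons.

book not; catch hour; hour not; map moon; moon book; not map

Bigram counts meeting the condition (at least 2 times):
  book not: 2
  catch hour: 2
  hour not: 2
  map moon: 2
  moon book: 2
  not map: 2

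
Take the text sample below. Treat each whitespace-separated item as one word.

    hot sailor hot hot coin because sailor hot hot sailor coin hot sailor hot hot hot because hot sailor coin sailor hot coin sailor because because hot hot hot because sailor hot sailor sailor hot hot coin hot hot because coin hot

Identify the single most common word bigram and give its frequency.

Bigram frequencies (highest first):
  hot hot: 8
  sailor hot: 6
  hot sailor: 5
  hot coin: 3
  coin hot: 3
  hot because: 3
  … (9 more, each ≤ 2)

"hot hot", 8 times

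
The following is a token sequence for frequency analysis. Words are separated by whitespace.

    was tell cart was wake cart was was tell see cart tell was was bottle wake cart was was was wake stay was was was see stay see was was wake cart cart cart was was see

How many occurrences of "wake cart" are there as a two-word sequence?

3

Scanning the 36 overlapping bigram windows for "wake cart":
  position 5–6: wake cart
  position 16–17: wake cart
  position 31–32: wake cart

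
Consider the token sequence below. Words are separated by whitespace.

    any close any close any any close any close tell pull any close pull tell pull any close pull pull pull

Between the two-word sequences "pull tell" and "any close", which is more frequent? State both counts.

"any close" (6 vs 1)

"pull tell": 1 occurrence
"any close": 6 occurrences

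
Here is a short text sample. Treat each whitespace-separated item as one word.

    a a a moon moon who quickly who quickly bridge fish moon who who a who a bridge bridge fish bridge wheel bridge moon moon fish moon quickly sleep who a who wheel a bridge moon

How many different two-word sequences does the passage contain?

36 tokens → 35 bigram windows in total.
Repeated bigrams (each contributes count−1 duplicates):
  who a: 3
  a a: 2
  a bridge: 2
  a who: 2
  bridge fish: 2
  bridge moon: 2
  fish moon: 2
  moon moon: 2
  … (2 more repeated)
11 duplicate windows → 35 − 11 = 24 distinct.

24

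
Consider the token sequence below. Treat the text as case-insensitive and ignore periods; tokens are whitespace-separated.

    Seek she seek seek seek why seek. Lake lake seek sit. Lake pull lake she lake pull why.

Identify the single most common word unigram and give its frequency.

Unigram frequencies (highest first):
  seek: 6
  lake: 5
  she: 2
  why: 2
  pull: 2
  sit: 1

"seek", 6 times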